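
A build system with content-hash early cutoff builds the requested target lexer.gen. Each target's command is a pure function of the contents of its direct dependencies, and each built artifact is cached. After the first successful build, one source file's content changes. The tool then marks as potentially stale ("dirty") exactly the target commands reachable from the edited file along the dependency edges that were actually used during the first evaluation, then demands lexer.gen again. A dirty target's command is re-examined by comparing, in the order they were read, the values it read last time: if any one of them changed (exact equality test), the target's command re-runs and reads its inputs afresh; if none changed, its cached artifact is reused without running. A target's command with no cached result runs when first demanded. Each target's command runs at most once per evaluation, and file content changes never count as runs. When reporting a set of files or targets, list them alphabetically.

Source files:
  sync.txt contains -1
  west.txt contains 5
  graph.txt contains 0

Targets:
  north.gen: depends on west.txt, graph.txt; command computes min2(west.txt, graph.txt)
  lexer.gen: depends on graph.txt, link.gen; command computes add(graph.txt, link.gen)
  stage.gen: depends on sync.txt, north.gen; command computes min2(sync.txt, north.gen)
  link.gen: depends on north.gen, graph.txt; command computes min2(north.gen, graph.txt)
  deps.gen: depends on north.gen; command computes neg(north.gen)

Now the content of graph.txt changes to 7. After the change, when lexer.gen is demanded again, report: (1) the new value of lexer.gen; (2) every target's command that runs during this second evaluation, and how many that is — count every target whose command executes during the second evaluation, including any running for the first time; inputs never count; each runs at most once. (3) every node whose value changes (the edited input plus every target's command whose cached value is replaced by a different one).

New value of lexer.gen: 12.
Target commands that run: lexer.gen, link.gen, north.gen — 3 in total.
Values that change: graph.txt, lexer.gen, link.gen, north.gen.

First evaluation (everything demanded from the output):
  north.gen = min2(5, 0) = 0
  link.gen = min2(0, 0) = 0
  lexer.gen = add(0, 0) = 0

Propagation after the edit:
  north.gen: runs — graph.txt 0->7; result 5.
  link.gen: runs — north.gen 0->5; graph.txt 0->7; result 5.
  lexer.gen: runs — graph.txt 0->7; link.gen 0->5; result 12.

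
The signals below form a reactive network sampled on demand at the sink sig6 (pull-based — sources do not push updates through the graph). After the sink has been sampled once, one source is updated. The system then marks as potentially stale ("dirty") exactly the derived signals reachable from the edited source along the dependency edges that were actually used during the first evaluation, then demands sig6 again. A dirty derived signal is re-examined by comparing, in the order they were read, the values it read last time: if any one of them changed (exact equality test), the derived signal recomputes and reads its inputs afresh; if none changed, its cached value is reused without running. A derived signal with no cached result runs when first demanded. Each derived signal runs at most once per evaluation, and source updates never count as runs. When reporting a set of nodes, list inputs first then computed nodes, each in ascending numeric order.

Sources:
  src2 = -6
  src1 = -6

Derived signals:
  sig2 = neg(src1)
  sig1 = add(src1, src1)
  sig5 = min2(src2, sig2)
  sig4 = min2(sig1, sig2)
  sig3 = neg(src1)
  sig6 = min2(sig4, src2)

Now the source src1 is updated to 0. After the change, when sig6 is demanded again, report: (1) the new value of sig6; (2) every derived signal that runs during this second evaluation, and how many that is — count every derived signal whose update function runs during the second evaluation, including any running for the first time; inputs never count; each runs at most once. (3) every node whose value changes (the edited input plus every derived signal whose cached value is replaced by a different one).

Initial pass — values computed on the first demand:
  sig1 = add(-6, -6) = -12
  sig2 = neg(-6) = 6
  sig4 = min2(-12, 6) = -12
  sig6 = min2(-12, -6) = -12

Second demand — change propagation:
  sig1: re-runs because src1 -6->0; src1 -6->0; new result 0.
  sig2: re-runs because src1 -6->0; new result 0.
  sig4: re-runs because sig1 -12->0; sig2 6->0; new result 0.
  sig6: re-runs because sig4 -12->0; new result -6.

sig6 now evaluates to -6.
Run set: sig1, sig2, sig4, sig6 (4 run).
Changed values: src1, sig1, sig2, sig4, sig6.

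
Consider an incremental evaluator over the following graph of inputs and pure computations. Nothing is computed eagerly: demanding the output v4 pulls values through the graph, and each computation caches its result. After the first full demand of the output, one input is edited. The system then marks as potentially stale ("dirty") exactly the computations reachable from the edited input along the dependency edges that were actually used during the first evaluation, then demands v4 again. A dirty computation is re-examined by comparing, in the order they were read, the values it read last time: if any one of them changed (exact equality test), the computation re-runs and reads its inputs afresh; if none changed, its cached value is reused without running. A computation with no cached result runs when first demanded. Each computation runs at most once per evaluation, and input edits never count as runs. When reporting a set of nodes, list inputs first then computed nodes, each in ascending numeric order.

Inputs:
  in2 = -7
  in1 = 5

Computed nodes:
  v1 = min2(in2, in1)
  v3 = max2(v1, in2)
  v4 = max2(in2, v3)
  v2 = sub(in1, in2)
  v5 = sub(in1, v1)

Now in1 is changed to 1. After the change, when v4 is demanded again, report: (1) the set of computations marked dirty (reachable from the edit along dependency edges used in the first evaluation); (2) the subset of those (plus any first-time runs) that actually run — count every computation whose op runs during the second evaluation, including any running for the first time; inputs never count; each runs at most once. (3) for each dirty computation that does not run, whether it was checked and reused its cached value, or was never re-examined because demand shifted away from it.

Initial pass — values computed on the first demand:
  v1 = min2(-7, 5) = -7
  v3 = max2(-7, -7) = -7
  v4 = max2(-7, -7) = -7

Second demand — change propagation:
  v1: re-runs because in1 5->1; new result -7 (unchanged).
  v3: re-examined; everything it read last time is the same (v1 unchanged, in2 unchanged) — cache -7 kept, no run.
  v4: re-examined; everything it read last time is the same (in2 unchanged, v3 unchanged) — cache -7 kept, no run.

The important point: v1 recomputes to an identical value, and the output ends up unchanged.

Dirty set: v1, v3, v4.
Run set: v1 (1 run).
Re-examined without running (cache reused): v3, v4.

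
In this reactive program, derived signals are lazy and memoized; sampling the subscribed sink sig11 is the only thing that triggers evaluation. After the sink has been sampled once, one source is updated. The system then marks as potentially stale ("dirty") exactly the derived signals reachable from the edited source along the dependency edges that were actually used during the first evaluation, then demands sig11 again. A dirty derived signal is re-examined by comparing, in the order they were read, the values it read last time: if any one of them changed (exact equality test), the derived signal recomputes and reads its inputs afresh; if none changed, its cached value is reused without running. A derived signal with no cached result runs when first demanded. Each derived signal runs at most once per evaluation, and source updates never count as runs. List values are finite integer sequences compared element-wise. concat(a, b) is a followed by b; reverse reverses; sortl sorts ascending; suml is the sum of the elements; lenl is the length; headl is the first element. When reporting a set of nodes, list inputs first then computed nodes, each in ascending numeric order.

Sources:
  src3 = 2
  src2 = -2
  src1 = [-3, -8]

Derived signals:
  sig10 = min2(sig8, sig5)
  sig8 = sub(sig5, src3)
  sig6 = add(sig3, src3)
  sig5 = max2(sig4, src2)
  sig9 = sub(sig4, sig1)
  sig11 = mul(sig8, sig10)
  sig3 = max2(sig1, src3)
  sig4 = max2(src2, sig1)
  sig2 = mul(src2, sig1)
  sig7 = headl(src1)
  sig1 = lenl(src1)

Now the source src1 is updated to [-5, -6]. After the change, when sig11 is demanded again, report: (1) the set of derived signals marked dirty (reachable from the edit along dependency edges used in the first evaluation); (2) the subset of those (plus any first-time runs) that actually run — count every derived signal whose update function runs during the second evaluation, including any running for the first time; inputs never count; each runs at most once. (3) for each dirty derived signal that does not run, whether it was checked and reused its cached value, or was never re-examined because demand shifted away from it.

The edit dirties: sig1, sig4, sig5, sig8, sig10, sig11.
1 derived signals run: sig1.
Cache hits after checking: sig4, sig5, sig8, sig10, sig11.
Note the absorption at sig1: it re-runs yet its value is the same, leaving the output's value untouched.

First demand of the output computes:
  sig1 = lenl([-3, -8]) = 2
  sig4 = max2(-2, 2) = 2
  sig5 = max2(2, -2) = 2
  sig8 = sub(2, 2) = 0
  sig10 = min2(0, 2) = 0
  sig11 = mul(0, 0) = 0

After the edit, cleaning proceeds:
  sig1: a read changed (src1 [-3, -8]->[-5, -6]) — executes, giving 2 — identical to its old value.
  sig4: dirty, but its reads are unchanged (src2 unchanged, sig1 unchanged); cached 2 stands.
  sig5: dirty, but its reads are unchanged (sig4 unchanged, src2 unchanged); cached 2 stands.
  sig8: dirty, but its reads are unchanged (sig5 unchanged, src3 unchanged); cached 0 stands.
  sig10: dirty, but its reads are unchanged (sig8 unchanged, sig5 unchanged); cached 0 stands.
  sig11: dirty, but its reads are unchanged (sig8 unchanged, sig10 unchanged); cached 0 stands.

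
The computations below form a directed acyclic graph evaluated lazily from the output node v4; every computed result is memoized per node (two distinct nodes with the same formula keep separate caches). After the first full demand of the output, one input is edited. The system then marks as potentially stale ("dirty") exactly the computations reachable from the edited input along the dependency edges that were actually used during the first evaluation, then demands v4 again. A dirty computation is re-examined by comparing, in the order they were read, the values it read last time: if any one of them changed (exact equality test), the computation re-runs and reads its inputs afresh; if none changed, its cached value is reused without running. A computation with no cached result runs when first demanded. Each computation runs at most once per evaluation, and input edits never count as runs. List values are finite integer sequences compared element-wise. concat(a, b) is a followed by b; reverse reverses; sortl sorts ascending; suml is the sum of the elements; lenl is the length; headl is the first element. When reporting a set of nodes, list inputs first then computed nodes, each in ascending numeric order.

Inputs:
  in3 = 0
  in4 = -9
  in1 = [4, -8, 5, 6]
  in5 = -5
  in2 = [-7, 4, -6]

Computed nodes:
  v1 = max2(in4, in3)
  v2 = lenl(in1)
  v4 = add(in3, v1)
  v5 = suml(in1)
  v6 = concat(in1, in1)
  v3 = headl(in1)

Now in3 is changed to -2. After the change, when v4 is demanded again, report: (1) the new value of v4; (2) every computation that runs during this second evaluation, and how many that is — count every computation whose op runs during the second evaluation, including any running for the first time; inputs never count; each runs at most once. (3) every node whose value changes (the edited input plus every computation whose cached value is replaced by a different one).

Demanding v4 again yields -4.
2 computations run: v1, v4.
The nodes whose values change: in3, v1, v4.

First demand of the output computes:
  v1 = max2(-9, 0) = 0
  v4 = add(0, 0) = 0

After the edit, cleaning proceeds:
  v1: a read changed (in3 0->-2) — executes, giving -2.
  v4: a read changed (in3 0->-2; v1 0->-2) — executes, giving -4.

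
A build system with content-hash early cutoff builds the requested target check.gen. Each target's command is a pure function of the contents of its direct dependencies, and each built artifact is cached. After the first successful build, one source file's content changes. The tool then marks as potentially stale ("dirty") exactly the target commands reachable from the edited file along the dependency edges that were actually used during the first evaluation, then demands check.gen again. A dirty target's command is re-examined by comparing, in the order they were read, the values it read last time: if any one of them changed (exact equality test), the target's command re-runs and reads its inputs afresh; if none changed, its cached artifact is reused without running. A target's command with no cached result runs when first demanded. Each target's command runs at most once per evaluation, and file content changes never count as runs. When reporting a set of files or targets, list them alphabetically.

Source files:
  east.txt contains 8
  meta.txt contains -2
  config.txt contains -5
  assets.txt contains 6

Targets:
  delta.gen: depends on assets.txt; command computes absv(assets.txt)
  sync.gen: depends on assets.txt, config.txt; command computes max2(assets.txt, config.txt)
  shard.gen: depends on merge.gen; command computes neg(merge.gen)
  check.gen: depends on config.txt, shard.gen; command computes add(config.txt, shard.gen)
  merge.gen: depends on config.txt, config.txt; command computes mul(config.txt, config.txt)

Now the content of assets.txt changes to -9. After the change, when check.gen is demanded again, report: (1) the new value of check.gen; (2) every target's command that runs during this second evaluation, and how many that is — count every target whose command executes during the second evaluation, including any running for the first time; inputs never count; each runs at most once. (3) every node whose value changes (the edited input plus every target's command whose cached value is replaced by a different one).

New value of check.gen: -30.
Target commands that run: none — 0 in total.
Values that change: assets.txt.
Key observation: assets.txt is never demanded by the output, so the edit triggers no recomputation at all.

First evaluation (everything demanded from the output):
  merge.gen = mul(-5, -5) = 25
  shard.gen = neg(25) = -25
  check.gen = add(-5, -25) = -30

Propagation after the edit:
  assets.txt feeds no computation that the output demands — nothing is marked dirty and nothing runs.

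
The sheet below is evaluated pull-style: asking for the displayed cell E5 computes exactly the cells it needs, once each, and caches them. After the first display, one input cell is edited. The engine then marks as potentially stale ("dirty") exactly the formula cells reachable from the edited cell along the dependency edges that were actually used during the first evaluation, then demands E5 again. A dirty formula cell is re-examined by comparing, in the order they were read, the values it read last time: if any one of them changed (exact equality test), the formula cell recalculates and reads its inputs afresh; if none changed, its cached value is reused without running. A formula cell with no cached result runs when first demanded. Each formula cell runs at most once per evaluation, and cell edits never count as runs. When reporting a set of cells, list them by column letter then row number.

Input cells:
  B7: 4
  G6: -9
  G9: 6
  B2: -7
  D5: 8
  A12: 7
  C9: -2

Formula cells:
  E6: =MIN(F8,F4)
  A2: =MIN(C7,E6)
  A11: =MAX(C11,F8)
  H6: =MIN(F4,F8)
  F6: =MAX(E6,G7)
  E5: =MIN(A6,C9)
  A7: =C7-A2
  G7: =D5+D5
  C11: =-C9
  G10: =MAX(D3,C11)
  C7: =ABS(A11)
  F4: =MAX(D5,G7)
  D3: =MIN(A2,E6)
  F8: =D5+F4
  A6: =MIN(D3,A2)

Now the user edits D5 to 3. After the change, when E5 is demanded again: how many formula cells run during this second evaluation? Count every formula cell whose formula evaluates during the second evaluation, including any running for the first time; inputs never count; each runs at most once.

10 formula cells run: A2, A6, A11, C7, D3, E5, E6, F4, F8, G7.

First demand of the output computes:
  C11 = -(-2) = 2
  G7 = 8 + 8 = 16
  F4 = MAX(8, 16) = 16
  F8 = 8 + 16 = 24
  A11 = MAX(2, 24) = 24
  C7 = ABS(24) = 24
  E6 = MIN(24, 16) = 16
  A2 = MIN(24, 16) = 16
  D3 = MIN(16, 16) = 16
  A6 = MIN(16, 16) = 16
  E5 = MIN(16, -2) = -2

After the edit, cleaning proceeds:
  G7: a read changed (D5 8->3; D5 8->3) — executes, giving 6.
  F4: a read changed (D5 8->3; G7 16->6) — executes, giving 6.
  F8: a read changed (D5 8->3; F4 16->6) — executes, giving 9.
  A11: a read changed (F8 24->9) — executes, giving 9.
  C7: a read changed (A11 24->9) — executes, giving 9.
  E6: a read changed (F8 24->9; F4 16->6) — executes, giving 6.
  A2: a read changed (C7 24->9; E6 16->6) — executes, giving 6.
  D3: a read changed (A2 16->6; E6 16->6) — executes, giving 6.
  A6: a read changed (D3 16->6; A2 16->6) — executes, giving 6.
  E5: a read changed (A6 16->6) — executes, giving -2 — identical to its old value.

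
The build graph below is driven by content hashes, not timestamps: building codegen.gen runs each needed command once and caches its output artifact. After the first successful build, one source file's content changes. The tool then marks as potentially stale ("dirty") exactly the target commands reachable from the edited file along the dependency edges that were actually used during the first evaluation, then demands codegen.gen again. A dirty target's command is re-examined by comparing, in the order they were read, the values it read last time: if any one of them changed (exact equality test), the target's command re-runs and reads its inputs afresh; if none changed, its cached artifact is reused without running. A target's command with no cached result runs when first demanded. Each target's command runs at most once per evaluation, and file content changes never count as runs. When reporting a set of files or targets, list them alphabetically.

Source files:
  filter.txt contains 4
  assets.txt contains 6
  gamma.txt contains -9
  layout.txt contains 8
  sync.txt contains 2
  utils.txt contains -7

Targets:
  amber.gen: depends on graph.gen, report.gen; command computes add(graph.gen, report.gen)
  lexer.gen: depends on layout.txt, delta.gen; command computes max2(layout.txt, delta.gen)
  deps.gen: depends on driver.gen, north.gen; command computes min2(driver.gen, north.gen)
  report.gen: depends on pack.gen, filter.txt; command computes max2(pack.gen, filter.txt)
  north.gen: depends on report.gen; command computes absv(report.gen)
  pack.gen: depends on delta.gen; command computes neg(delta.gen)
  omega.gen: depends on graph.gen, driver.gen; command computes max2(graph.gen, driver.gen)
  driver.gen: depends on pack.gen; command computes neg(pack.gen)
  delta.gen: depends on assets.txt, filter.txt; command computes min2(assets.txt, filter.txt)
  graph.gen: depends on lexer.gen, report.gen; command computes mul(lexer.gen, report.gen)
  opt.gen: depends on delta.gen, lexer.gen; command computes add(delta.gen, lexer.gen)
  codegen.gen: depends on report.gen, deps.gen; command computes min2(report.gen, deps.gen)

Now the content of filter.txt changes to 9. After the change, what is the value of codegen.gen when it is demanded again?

Initial pass — values computed on the first demand:
  delta.gen = min2(6, 4) = 4
  pack.gen = neg(4) = -4
  driver.gen = neg(-4) = 4
  report.gen = max2(-4, 4) = 4
  north.gen = absv(4) = 4
  deps.gen = min2(4, 4) = 4
  codegen.gen = min2(4, 4) = 4

Second demand — change propagation:
  delta.gen: re-runs because filter.txt 4->9; new result 6.
  pack.gen: re-runs because delta.gen 4->6; new result -6.
  driver.gen: re-runs because pack.gen -4->-6; new result 6.
  report.gen: re-runs because pack.gen -4->-6; filter.txt 4->9; new result 9.
  north.gen: re-runs because report.gen 4->9; new result 9.
  deps.gen: re-runs because driver.gen 4->6; north.gen 4->9; new result 6.
  codegen.gen: re-runs because report.gen 4->9; deps.gen 4->6; new result 6.

codegen.gen now evaluates to 6.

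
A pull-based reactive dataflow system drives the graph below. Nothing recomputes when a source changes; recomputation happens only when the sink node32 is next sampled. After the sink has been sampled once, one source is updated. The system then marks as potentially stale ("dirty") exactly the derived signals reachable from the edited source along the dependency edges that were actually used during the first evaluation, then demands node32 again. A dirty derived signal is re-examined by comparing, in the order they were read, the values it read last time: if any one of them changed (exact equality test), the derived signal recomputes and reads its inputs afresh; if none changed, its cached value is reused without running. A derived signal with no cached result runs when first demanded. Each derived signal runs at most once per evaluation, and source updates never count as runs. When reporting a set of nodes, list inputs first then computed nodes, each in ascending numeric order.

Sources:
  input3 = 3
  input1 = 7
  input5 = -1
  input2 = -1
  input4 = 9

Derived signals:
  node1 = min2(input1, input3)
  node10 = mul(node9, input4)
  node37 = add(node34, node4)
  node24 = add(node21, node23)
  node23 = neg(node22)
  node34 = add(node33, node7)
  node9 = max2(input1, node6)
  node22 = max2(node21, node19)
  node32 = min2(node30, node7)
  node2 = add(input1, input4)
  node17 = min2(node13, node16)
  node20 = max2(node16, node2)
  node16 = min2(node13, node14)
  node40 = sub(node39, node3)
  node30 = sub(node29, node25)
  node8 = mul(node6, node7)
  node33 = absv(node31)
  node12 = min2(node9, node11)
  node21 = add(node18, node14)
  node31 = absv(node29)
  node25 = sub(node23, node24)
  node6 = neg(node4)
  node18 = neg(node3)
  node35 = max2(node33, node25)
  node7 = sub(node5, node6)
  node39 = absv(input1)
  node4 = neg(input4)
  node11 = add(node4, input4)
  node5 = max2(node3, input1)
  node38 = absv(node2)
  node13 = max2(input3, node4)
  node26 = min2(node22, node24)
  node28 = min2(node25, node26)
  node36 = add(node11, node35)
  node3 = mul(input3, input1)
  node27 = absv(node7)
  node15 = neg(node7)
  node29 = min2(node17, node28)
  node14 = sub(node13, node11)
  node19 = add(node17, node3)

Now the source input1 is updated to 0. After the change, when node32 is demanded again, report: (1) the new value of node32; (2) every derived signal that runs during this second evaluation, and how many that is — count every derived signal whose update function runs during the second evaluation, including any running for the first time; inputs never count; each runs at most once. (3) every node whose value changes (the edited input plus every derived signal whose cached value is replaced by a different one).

First evaluation (everything demanded from the output):
  node3 = mul(3, 7) = 21
  node4 = neg(9) = -9
  node5 = max2(21, 7) = 21
  node6 = neg(-9) = 9
  node7 = sub(21, 9) = 12
  node11 = add(-9, 9) = 0
  node13 = max2(3, -9) = 3
  node14 = sub(3, 0) = 3
  node16 = min2(3, 3) = 3
  node17 = min2(3, 3) = 3
  node18 = neg(21) = -21
  node19 = add(3, 21) = 24
  node21 = add(-21, 3) = -18
  node22 = max2(-18, 24) = 24
  node23 = neg(24) = -24
  node24 = add(-18, -24) = -42
  node25 = sub(-24, -42) = 18
  node26 = min2(24, -42) = -42
  node28 = min2(18, -42) = -42
  node29 = min2(3, -42) = -42
  node30 = sub(-42, 18) = -60
  node32 = min2(-60, 12) = -60

Propagation after the edit:
  node3: runs — input1 7->0; result 0.
  node5: runs — node3 21->0; input1 7->0; result 0.
  node7: runs — node5 21->0; result -9.
  node18: runs — node3 21->0; result 0.
  node19: runs — node3 21->0; result 3.
  node21: runs — node18 -21->0; result 3.
  node22: runs — node21 -18->3; node19 24->3; result 3.
  node23: runs — node22 24->3; result -3.
  node24: runs — node21 -18->3; node23 -24->-3; result 0.
  node25: runs — node23 -24->-3; node24 -42->0; result -3.
  node26: runs — node22 24->3; node24 -42->0; result 0.
  node28: runs — node25 18->-3; node26 -42->0; result -3.
  node29: runs — node28 -42->-3; result -3.
  node30: runs — node29 -42->-3; node25 18->-3; result 0.
  node32: runs — node30 -60->0; node7 12->-9; result -9.

New value of node32: -9.
Derived signals that run: node3, node5, node7, node18, node19, node21, node22, node23, node24, node25, node26, node28, node29, node30, node32 — 15 in total.
Values that change: input1, node3, node5, node7, node18, node19, node21, node22, node23, node24, node25, node26, node28, node29, node30, node32.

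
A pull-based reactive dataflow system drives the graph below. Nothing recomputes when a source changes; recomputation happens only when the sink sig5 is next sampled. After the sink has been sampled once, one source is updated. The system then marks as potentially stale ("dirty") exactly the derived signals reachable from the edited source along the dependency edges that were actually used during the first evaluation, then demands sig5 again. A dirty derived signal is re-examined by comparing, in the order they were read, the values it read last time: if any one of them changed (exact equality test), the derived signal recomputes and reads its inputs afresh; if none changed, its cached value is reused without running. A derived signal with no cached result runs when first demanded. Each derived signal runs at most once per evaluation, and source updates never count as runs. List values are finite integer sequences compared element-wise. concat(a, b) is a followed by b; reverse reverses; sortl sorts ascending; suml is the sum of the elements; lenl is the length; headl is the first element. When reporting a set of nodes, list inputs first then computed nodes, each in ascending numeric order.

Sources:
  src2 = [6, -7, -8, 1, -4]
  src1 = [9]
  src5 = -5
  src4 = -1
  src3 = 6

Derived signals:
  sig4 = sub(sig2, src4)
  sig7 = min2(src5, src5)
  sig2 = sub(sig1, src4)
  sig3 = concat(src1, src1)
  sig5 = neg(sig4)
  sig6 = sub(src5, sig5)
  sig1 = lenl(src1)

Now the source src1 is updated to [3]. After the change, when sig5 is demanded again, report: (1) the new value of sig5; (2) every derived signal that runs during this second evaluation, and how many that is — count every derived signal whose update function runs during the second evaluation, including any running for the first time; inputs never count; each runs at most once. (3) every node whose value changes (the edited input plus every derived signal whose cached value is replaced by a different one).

First evaluation (everything demanded from the output):
  sig1 = lenl([9]) = 1
  sig2 = sub(1, -1) = 2
  sig4 = sub(2, -1) = 3
  sig5 = neg(3) = -3

Propagation after the edit:
  sig1: runs — src1 [9]->[3]; result 1 (same value as before).
  sig2: checked — values it read are unchanged (sig1 unchanged, src4 unchanged); reused cached 2 without running.
  sig4: checked — values it read are unchanged (sig2 unchanged, src4 unchanged); reused cached 3 without running.
  sig5: checked — values it read are unchanged (sig4 unchanged); reused cached -3 without running.

Key observation: the change is absorbed at sig1 — it re-runs but produces the same value, and the output's value is unchanged.

New value of sig5: -3.
Derived signals that run: sig1 — 1 in total.
Values that change: src1.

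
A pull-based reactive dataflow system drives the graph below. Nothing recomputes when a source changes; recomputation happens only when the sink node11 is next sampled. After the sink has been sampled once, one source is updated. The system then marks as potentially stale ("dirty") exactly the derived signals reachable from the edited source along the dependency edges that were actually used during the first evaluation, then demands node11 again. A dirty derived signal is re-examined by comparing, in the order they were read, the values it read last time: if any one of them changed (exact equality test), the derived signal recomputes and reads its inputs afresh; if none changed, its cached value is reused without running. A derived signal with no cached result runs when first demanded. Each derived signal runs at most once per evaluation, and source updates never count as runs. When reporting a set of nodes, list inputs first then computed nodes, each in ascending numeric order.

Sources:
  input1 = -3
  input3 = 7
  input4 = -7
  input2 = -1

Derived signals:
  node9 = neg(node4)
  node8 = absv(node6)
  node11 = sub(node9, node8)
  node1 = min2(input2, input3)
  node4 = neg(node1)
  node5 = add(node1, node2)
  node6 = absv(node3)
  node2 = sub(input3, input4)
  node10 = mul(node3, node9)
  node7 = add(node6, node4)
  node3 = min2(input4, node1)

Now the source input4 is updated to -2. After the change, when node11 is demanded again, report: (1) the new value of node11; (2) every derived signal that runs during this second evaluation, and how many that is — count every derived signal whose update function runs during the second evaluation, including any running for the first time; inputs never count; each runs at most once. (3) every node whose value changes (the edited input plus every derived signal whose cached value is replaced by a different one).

New value of node11: -3.
Derived signals that run: node3, node6, node8, node11 — 4 in total.
Values that change: input4, node3, node6, node8, node11.

First evaluation (everything demanded from the output):
  node1 = min2(-1, 7) = -1
  node3 = min2(-7, -1) = -7
  node4 = neg(-1) = 1
  node6 = absv(-7) = 7
  node8 = absv(7) = 7
  node9 = neg(1) = -1
  node11 = sub(-1, 7) = -8

Propagation after the edit:
  node3: runs — input4 -7->-2; result -2.
  node6: runs — node3 -7->-2; result 2.
  node8: runs — node6 7->2; result 2.
  node11: runs — node8 7->2; result -3.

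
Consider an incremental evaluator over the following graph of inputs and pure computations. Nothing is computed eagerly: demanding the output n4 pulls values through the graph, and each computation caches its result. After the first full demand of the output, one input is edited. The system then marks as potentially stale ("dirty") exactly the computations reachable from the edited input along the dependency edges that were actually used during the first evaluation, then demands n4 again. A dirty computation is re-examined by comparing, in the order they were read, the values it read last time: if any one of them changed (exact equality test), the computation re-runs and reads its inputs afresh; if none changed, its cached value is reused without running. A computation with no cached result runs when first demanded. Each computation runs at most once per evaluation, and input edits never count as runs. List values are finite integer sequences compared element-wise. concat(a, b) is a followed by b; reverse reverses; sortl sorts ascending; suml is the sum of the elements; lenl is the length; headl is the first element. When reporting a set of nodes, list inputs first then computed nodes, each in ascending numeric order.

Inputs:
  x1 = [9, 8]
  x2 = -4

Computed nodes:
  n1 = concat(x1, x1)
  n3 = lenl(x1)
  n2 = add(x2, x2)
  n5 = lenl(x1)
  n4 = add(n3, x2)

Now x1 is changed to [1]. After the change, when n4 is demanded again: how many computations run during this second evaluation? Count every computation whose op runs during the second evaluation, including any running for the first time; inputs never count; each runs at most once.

Run set: n3, n4 (2 run).

Initial pass — values computed on the first demand:
  n3 = lenl([9, 8]) = 2
  n4 = add(2, -4) = -2

Second demand — change propagation:
  n3: re-runs because x1 [9, 8]->[1]; new result 1.
  n4: re-runs because n3 2->1; new result -3.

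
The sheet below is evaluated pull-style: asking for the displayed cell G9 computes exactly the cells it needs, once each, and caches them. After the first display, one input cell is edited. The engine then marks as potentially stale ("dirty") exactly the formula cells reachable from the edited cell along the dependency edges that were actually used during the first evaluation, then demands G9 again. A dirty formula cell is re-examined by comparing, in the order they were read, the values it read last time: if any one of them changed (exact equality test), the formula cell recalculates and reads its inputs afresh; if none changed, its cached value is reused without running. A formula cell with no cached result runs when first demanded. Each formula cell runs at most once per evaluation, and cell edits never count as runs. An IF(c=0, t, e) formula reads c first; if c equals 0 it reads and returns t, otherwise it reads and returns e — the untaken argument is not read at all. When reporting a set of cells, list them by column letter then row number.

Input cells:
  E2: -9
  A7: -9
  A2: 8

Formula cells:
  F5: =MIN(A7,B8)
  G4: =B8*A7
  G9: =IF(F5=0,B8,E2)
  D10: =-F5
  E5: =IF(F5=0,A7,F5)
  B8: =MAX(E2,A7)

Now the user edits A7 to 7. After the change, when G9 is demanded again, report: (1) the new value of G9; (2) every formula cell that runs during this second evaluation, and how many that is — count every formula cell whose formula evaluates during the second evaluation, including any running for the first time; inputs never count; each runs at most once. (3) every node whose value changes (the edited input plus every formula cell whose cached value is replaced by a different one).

Demanding G9 again yields -9.
3 formula cells run: B8, F5, G9.
The nodes whose values change: A7, B8, F5.

First demand of the output computes:
  B8 = MAX(-9, -9) = -9
  F5 = MIN(-9, -9) = -9
  G9 = IF(F5=0: F5=-9 -> else branch E2) = -9

After the edit, cleaning proceeds:
  B8: a read changed (A7 -9->7) — executes, giving 7.
  F5: a read changed (A7 -9->7; B8 -9->7) — executes, giving 7.
  G9: a read changed (F5 -9->7) — executes, giving -9 — identical to its old value.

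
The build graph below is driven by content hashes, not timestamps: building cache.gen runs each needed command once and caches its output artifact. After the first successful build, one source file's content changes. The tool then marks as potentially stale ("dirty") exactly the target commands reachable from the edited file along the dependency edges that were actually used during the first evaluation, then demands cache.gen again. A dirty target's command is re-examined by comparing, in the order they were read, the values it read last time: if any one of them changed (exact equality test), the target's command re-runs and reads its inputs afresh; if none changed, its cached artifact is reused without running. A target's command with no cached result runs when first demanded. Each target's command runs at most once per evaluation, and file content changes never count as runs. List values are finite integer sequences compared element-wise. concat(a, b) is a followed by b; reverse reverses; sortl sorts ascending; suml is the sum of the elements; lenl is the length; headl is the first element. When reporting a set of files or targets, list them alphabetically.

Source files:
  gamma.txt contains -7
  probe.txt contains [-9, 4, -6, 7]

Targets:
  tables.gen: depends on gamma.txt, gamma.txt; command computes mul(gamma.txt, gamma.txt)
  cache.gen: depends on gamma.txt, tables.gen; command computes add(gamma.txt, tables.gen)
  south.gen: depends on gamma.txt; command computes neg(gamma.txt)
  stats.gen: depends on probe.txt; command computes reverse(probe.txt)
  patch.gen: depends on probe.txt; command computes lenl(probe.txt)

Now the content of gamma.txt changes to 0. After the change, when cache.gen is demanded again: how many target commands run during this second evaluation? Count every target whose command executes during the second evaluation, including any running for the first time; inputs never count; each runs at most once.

Run set: cache.gen, tables.gen (2 run).

Initial pass — values computed on the first demand:
  tables.gen = mul(-7, -7) = 49
  cache.gen = add(-7, 49) = 42

Second demand — change propagation:
  tables.gen: re-runs because gamma.txt -7->0; gamma.txt -7->0; new result 0.
  cache.gen: re-runs because gamma.txt -7->0; tables.gen 49->0; new result 0.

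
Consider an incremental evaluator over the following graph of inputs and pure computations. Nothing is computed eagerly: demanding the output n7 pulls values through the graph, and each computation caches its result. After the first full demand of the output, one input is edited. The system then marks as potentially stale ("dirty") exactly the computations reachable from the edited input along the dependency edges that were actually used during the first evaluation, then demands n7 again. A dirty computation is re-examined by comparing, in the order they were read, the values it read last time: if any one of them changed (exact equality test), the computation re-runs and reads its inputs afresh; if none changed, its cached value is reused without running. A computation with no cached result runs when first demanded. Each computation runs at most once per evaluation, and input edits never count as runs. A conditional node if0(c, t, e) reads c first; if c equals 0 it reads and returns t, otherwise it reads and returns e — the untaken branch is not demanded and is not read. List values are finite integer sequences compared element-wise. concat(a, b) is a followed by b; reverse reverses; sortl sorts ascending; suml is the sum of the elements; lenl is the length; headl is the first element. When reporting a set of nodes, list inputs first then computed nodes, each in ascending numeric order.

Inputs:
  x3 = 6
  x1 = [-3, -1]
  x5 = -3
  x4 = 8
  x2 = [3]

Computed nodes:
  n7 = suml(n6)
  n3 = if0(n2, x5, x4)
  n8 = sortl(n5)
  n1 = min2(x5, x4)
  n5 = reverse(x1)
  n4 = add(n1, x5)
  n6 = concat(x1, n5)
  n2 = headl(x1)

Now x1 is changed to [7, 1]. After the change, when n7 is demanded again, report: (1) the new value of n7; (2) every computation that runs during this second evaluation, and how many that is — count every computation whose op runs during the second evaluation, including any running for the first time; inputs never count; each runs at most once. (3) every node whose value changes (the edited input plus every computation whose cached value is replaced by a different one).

Initial pass — values computed on the first demand:
  n5 = reverse([-3, -1]) = [-1, -3]
  n6 = concat([-3, -1], [-1, -3]) = [-3, -1, -1, -3]
  n7 = suml([-3, -1, -1, -3]) = -8

Second demand — change propagation:
  n5: re-runs because x1 [-3, -1]->[7, 1]; new result [1, 7].
  n6: re-runs because x1 [-3, -1]->[7, 1]; n5 [-1, -3]->[1, 7]; new result [7, 1, 1, 7].
  n7: re-runs because n6 [-3, -1, -1, -3]->[7, 1, 1, 7]; new result 16.

n7 now evaluates to 16.
Run set: n5, n6, n7 (3 run).
Changed values: x1, n5, n6, n7.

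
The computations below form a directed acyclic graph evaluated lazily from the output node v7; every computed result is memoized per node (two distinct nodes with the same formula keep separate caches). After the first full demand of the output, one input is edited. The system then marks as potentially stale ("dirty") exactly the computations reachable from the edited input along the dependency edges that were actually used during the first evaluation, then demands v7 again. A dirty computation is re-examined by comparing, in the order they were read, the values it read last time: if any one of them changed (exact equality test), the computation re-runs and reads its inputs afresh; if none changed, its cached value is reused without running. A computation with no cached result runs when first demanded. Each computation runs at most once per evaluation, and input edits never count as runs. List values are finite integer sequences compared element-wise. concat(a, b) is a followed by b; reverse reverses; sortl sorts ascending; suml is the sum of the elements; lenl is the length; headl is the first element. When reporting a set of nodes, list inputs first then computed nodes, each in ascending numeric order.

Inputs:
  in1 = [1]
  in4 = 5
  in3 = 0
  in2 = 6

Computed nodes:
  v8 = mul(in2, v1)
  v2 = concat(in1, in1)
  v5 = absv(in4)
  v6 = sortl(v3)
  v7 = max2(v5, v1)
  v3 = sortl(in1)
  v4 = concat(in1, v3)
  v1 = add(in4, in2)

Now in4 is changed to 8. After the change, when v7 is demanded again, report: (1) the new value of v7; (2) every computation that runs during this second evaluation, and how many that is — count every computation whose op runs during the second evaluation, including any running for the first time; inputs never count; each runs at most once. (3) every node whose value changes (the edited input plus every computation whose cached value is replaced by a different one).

Demanding v7 again yields 14.
3 computations run: v1, v5, v7.
The nodes whose values change: in4, v1, v5, v7.

First demand of the output computes:
  v1 = add(5, 6) = 11
  v5 = absv(5) = 5
  v7 = max2(5, 11) = 11

After the edit, cleaning proceeds:
  v1: a read changed (in4 5->8) — executes, giving 14.
  v5: a read changed (in4 5->8) — executes, giving 8.
  v7: a read changed (v5 5->8; v1 11->14) — executes, giving 14.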